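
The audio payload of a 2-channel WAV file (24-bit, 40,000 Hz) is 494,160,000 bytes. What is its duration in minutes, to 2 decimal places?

34.32 minutes

Byte rate = 40,000 × 3 × 2 = 240,000 bytes/s.
Duration = 494,160,000 / 240,000 = 2,059 s.
2,059 s / 60 = 34.32 minutes.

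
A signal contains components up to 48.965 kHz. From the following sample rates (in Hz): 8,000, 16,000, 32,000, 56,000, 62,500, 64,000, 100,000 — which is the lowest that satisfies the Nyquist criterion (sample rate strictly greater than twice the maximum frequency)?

Need sample rate > 2 × 48,965 = 97,930 Hz.
Lowest listed rate above 97,930 Hz is 100,000 Hz.

100,000 Hz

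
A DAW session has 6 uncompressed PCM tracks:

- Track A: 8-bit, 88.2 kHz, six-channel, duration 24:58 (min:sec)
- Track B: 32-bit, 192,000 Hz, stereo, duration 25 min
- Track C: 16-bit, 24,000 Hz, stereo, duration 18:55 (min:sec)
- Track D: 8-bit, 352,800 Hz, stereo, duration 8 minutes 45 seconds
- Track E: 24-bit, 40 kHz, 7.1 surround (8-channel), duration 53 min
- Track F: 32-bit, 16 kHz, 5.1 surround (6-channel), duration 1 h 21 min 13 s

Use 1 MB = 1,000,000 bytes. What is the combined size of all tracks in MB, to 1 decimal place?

Track A: 24:58 (min:sec) = 1,498 s; 88,200 × 1,498 × 1 × 6 = 792,741,600 bytes.
Track B: 25 min = 1,500 s; 192,000 × 1,500 × 4 × 2 = 2,304,000,000 bytes.
Track C: 18:55 (min:sec) = 1,135 s; 24,000 × 1,135 × 2 × 2 = 108,960,000 bytes.
Track D: 8 minutes 45 seconds = 525 s; 352,800 × 525 × 1 × 2 = 370,440,000 bytes.
Track E: 53 min = 3,180 s; 40,000 × 3,180 × 3 × 8 = 3,052,800,000 bytes.
Track F: 1 h 21 min 13 s = 4,873 s; 16,000 × 4,873 × 4 × 6 = 1,871,232,000 bytes.
Total = 8,500,173,600 bytes = 8500.2 MB.

8500.2 MB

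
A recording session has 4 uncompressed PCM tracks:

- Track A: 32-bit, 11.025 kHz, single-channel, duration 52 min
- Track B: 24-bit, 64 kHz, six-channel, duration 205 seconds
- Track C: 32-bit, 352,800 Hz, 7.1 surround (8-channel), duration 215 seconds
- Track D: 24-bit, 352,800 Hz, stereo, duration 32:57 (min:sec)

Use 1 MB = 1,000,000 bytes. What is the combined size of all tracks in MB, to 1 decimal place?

Track A: 52 min = 3,120 s; 11,025 × 3,120 × 4 × 1 = 137,592,000 bytes.
Track B: 64,000 × 205 × 3 × 6 = 236,160,000 bytes.
Track C: 352,800 × 215 × 4 × 8 = 2,427,264,000 bytes.
Track D: 32:57 (min:sec) = 1,977 s; 352,800 × 1,977 × 3 × 2 = 4,184,913,600 bytes.
Total = 6,985,929,600 bytes = 6985.9 MB.

6985.9 MB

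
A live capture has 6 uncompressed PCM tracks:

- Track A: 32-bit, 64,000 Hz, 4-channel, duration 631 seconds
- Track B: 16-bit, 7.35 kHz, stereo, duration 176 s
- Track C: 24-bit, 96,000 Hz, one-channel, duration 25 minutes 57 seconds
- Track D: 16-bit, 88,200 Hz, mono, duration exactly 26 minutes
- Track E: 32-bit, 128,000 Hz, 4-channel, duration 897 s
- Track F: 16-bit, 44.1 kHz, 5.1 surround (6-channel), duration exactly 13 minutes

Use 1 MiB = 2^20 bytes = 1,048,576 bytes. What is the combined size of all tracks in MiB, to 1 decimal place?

3456.8 MiB

Track A: 64,000 × 631 × 4 × 4 = 646,144,000 bytes.
Track B: 7,350 × 176 × 2 × 2 = 5,174,400 bytes.
Track C: 25 minutes 57 seconds = 1,557 s; 96,000 × 1,557 × 3 × 1 = 448,416,000 bytes.
Track D: exactly 26 minutes = 1,560 s; 88,200 × 1,560 × 2 × 1 = 275,184,000 bytes.
Track E: 128,000 × 897 × 4 × 4 = 1,837,056,000 bytes.
Track F: exactly 13 minutes = 780 s; 44,100 × 780 × 2 × 6 = 412,776,000 bytes.
Total = 3,624,750,400 bytes = 3456.8 MiB.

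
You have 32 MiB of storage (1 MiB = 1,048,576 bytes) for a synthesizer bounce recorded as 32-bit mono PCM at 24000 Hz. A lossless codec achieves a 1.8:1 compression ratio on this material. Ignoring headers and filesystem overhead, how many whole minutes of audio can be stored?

Uncompressed byte rate = 24,000 × 4 × 1 = 96,000 bytes/s.
After 1.8:1 compression, effective rate ≈ 53333.33 bytes/s.
Capacity = 32 × 1,048,576 = 33,554,432 bytes.
33,554,432 / effective rate ≈ 629.15 s → 10 minutes.

10 minutes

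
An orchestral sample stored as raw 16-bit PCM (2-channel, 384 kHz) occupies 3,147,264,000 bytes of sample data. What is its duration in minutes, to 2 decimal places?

34.15 minutes

Byte rate = 384,000 × 2 × 2 = 1,536,000 bytes/s.
Duration = 3,147,264,000 / 1,536,000 = 2,049 s.
2,049 s / 60 = 34.15 minutes.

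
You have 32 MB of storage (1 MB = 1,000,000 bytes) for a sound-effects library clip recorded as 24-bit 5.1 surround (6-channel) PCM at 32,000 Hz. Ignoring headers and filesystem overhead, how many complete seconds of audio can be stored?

55 seconds

Uncompressed byte rate = 32,000 × 3 × 6 = 576,000 bytes/s.
Capacity = 32 × 1,000,000 = 32,000,000 bytes.
32,000,000 / 576,000 ≈ 55.56 s → 55 seconds.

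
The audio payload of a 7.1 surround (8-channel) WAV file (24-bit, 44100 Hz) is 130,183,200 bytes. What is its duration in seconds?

123 seconds

Byte rate = 44,100 × 3 × 8 = 1,058,400 bytes/s.
Duration = 130,183,200 / 1,058,400 = 123 s.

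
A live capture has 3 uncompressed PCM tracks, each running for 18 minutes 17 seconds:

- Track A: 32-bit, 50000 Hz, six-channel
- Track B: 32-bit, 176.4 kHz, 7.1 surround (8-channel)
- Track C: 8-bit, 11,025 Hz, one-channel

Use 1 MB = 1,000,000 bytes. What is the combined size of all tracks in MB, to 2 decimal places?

7520.84 MB

18 minutes 17 seconds = 1,097 s.
Track A: 50,000 × 1,097 × 4 × 6 = 1,316,400,000 bytes.
Track B: 176,400 × 1,097 × 4 × 8 = 6,192,345,600 bytes.
Track C: 11,025 × 1,097 × 1 × 1 = 12,094,425 bytes.
Total = 7,520,840,025 bytes = 7520.84 MB.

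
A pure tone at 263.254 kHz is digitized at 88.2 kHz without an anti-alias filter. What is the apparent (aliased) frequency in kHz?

1.346 kHz

Nyquist = 88,200/2 = 44,100 Hz; 263,254 Hz exceeds it.
Alias = |263,254 − 3×88,200| = |263,254 − 264,600| = 1,346 Hz = 1.346 kHz.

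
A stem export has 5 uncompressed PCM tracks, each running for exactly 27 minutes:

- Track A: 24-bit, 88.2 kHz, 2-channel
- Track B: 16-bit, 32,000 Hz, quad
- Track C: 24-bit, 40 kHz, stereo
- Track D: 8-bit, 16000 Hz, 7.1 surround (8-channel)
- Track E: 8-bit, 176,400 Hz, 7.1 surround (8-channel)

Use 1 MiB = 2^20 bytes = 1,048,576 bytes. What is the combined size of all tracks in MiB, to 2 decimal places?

3961.88 MiB

exactly 27 minutes = 1,620 s.
Track A: 88,200 × 1,620 × 3 × 2 = 857,304,000 bytes.
Track B: 32,000 × 1,620 × 2 × 4 = 414,720,000 bytes.
Track C: 40,000 × 1,620 × 3 × 2 = 388,800,000 bytes.
Track D: 16,000 × 1,620 × 1 × 8 = 207,360,000 bytes.
Track E: 176,400 × 1,620 × 1 × 8 = 2,286,144,000 bytes.
Total = 4,154,328,000 bytes = 3961.88 MiB.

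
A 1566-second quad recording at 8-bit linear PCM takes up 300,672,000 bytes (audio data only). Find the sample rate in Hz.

Bytes = sample_rate × seconds × bytes_per_sample × channels.
sample_rate = 300,672,000 / (1,566 × 1 × 4) = 300,672,000 / 6,264 = 48,000 Hz.

48,000 Hz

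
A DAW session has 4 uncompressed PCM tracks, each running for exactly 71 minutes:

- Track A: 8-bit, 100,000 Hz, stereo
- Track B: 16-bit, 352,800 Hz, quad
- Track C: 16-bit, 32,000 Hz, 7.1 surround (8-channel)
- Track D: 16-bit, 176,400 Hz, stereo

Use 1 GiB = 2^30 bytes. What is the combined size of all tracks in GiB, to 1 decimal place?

exactly 71 minutes = 4,260 s.
Track A: 100,000 × 4,260 × 1 × 2 = 852,000,000 bytes.
Track B: 352,800 × 4,260 × 2 × 4 = 12,023,424,000 bytes.
Track C: 32,000 × 4,260 × 2 × 8 = 2,181,120,000 bytes.
Track D: 176,400 × 4,260 × 2 × 2 = 3,005,856,000 bytes.
Total = 18,062,400,000 bytes = 16.8 GiB.

16.8 GiB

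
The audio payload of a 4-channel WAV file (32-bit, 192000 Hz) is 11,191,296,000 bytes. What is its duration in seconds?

3,643 seconds

Byte rate = 192,000 × 4 × 4 = 3,072,000 bytes/s.
Duration = 11,191,296,000 / 3,072,000 = 3,643 s.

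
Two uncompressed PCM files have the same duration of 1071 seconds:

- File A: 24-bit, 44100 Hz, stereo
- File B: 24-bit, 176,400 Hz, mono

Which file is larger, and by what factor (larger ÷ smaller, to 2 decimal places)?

File A: 44,100 × 3 × 2 = 264,600 bytes/s.
File B: 176,400 × 3 × 1 = 529,200 bytes/s.
File B is larger; ratio = 566,773,200 / 283,386,600 = 2.00.

File B, by a factor of 2.00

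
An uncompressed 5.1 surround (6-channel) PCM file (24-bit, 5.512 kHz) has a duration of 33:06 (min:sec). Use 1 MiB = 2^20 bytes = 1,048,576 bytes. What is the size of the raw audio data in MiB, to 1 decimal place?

Duration = 33:06 (min:sec) = 1,986 s.
Bytes = 5,512 samples/s × 1,986 s × 3 bytes/sample × 6 ch = 197,042,976 bytes.
197,042,976 / 1,048,576 = 187.9 MiB.

187.9 MiB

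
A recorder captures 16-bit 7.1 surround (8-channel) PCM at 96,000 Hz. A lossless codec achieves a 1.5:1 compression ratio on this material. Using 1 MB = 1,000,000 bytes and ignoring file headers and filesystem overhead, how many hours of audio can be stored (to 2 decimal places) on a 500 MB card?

Uncompressed byte rate = 96,000 × 2 × 8 = 1,536,000 bytes/s.
After 1.5:1 compression, effective rate ≈ 1024000 bytes/s.
Capacity = 500 × 1,000,000 = 500,000,000 bytes.
500,000,000 / effective rate ≈ 488.28 s → 0.14 hours.

0.14 hours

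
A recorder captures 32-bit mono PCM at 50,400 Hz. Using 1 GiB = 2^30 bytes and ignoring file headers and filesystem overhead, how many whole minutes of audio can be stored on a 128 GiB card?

Uncompressed byte rate = 50,400 × 4 × 1 = 201,600 bytes/s.
Capacity = 128 × 1,073,741,824 = 137,438,953,472 bytes.
137,438,953,472 / 201,600 ≈ 681740.84 s → 11,362 minutes.

11,362 minutes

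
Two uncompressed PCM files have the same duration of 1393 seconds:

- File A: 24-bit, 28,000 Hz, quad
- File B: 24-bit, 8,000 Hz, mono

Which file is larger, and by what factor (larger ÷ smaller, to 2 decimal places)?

File A, by a factor of 14.00

File A: 28,000 × 3 × 4 = 336,000 bytes/s.
File B: 8,000 × 3 × 1 = 24,000 bytes/s.
File A is larger; ratio = 468,048,000 / 33,432,000 = 14.00.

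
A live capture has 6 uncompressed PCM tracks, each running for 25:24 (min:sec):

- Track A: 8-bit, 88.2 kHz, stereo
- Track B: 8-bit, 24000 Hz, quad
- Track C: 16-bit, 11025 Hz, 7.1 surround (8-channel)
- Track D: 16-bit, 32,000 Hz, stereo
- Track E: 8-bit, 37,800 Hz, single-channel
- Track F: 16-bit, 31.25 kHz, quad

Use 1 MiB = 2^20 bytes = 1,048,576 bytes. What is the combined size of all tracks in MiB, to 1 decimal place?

1256.6 MiB

25:24 (min:sec) = 1,524 s.
Track A: 88,200 × 1,524 × 1 × 2 = 268,833,600 bytes.
Track B: 24,000 × 1,524 × 1 × 4 = 146,304,000 bytes.
Track C: 11,025 × 1,524 × 2 × 8 = 268,833,600 bytes.
Track D: 32,000 × 1,524 × 2 × 2 = 195,072,000 bytes.
Track E: 37,800 × 1,524 × 1 × 1 = 57,607,200 bytes.
Track F: 31,250 × 1,524 × 2 × 4 = 381,000,000 bytes.
Total = 1,317,650,400 bytes = 1256.6 MiB.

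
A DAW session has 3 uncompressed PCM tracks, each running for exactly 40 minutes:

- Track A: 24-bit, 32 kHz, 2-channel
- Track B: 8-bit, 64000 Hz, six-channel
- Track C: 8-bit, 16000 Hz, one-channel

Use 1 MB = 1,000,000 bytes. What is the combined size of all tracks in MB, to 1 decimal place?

1420.8 MB

exactly 40 minutes = 2,400 s.
Track A: 32,000 × 2,400 × 3 × 2 = 460,800,000 bytes.
Track B: 64,000 × 2,400 × 1 × 6 = 921,600,000 bytes.
Track C: 16,000 × 2,400 × 1 × 1 = 38,400,000 bytes.
Total = 1,420,800,000 bytes = 1420.8 MB.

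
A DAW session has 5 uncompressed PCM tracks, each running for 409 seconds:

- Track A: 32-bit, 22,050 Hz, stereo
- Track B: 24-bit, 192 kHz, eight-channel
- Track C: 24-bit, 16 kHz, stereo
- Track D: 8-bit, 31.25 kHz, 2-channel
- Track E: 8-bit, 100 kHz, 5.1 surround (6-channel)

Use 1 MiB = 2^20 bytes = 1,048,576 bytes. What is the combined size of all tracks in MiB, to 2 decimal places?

Track A: 22,050 × 409 × 4 × 2 = 72,147,600 bytes.
Track B: 192,000 × 409 × 3 × 8 = 1,884,672,000 bytes.
Track C: 16,000 × 409 × 3 × 2 = 39,264,000 bytes.
Track D: 31,250 × 409 × 1 × 2 = 25,562,500 bytes.
Track E: 100,000 × 409 × 1 × 6 = 245,400,000 bytes.
Total = 2,267,046,100 bytes = 2162.02 MiB.

2162.02 MiB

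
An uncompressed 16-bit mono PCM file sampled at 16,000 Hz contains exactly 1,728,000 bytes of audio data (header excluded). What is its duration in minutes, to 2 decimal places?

Byte rate = 16,000 × 2 × 1 = 32,000 bytes/s.
Duration = 1,728,000 / 32,000 = 54 s.
54 s / 60 = 0.90 minutes.

0.90 minutes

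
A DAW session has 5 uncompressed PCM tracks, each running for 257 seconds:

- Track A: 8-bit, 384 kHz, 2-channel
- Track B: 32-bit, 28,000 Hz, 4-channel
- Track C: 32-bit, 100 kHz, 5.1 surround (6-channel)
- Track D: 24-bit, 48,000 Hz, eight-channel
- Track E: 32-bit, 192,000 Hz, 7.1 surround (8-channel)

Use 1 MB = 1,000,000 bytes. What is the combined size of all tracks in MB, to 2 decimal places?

2804.38 MB

Track A: 384,000 × 257 × 1 × 2 = 197,376,000 bytes.
Track B: 28,000 × 257 × 4 × 4 = 115,136,000 bytes.
Track C: 100,000 × 257 × 4 × 6 = 616,800,000 bytes.
Track D: 48,000 × 257 × 3 × 8 = 296,064,000 bytes.
Track E: 192,000 × 257 × 4 × 8 = 1,579,008,000 bytes.
Total = 2,804,384,000 bytes = 2804.38 MB.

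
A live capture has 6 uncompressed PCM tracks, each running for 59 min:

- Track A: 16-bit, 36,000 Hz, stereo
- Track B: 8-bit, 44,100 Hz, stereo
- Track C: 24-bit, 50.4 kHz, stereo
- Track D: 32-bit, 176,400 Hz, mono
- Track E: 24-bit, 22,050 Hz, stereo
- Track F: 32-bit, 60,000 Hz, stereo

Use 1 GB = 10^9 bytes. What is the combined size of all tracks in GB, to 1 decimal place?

59 min = 3,540 s.
Track A: 36,000 × 3,540 × 2 × 2 = 509,760,000 bytes.
Track B: 44,100 × 3,540 × 1 × 2 = 312,228,000 bytes.
Track C: 50,400 × 3,540 × 3 × 2 = 1,070,496,000 bytes.
Track D: 176,400 × 3,540 × 4 × 1 = 2,497,824,000 bytes.
Track E: 22,050 × 3,540 × 3 × 2 = 468,342,000 bytes.
Track F: 60,000 × 3,540 × 4 × 2 = 1,699,200,000 bytes.
Total = 6,557,850,000 bytes = 6.6 GB.

6.6 GB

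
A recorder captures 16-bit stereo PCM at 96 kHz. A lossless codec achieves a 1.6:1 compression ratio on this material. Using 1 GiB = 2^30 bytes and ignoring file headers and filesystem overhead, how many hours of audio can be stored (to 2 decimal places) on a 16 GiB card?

19.88 hours

Uncompressed byte rate = 96,000 × 2 × 2 = 384,000 bytes/s.
After 1.6:1 compression, effective rate ≈ 240000 bytes/s.
Capacity = 16 × 1,073,741,824 = 17,179,869,184 bytes.
17,179,869,184 / effective rate ≈ 71582.79 s → 19.88 hours.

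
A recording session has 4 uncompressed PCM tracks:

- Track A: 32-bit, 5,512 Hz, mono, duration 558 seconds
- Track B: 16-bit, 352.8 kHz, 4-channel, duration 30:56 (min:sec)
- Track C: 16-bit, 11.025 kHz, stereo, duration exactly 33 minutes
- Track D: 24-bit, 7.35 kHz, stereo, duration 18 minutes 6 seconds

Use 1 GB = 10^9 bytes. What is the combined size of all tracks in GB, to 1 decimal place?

Track A: 5,512 × 558 × 4 × 1 = 12,302,784 bytes.
Track B: 30:56 (min:sec) = 1,856 s; 352,800 × 1,856 × 2 × 4 = 5,238,374,400 bytes.
Track C: exactly 33 minutes = 1,980 s; 11,025 × 1,980 × 2 × 2 = 87,318,000 bytes.
Track D: 18 minutes 6 seconds = 1,086 s; 7,350 × 1,086 × 3 × 2 = 47,892,600 bytes.
Total = 5,385,887,784 bytes = 5.4 GB.

5.4 GB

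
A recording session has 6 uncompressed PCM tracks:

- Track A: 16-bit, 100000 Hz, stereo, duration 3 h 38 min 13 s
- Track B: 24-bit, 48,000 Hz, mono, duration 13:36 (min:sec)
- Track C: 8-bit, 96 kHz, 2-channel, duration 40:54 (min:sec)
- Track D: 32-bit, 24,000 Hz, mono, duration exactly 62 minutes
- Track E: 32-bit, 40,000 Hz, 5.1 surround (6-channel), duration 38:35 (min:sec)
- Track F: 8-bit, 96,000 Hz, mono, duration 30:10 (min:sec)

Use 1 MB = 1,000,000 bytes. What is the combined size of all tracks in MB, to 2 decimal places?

8579.15 MB

Track A: 3 h 38 min 13 s = 13,093 s; 100,000 × 13,093 × 2 × 2 = 5,237,200,000 bytes.
Track B: 13:36 (min:sec) = 816 s; 48,000 × 816 × 3 × 1 = 117,504,000 bytes.
Track C: 40:54 (min:sec) = 2,454 s; 96,000 × 2,454 × 1 × 2 = 471,168,000 bytes.
Track D: exactly 62 minutes = 3,720 s; 24,000 × 3,720 × 4 × 1 = 357,120,000 bytes.
Track E: 38:35 (min:sec) = 2,315 s; 40,000 × 2,315 × 4 × 6 = 2,222,400,000 bytes.
Track F: 30:10 (min:sec) = 1,810 s; 96,000 × 1,810 × 1 × 1 = 173,760,000 bytes.
Total = 8,579,152,000 bytes = 8579.15 MB.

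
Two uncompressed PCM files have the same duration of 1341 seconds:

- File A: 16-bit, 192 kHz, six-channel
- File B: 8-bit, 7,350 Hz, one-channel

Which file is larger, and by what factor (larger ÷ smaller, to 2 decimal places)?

File A: 192,000 × 2 × 6 = 2,304,000 bytes/s.
File B: 7,350 × 1 × 1 = 7,350 bytes/s.
File A is larger; ratio = 3,089,664,000 / 9,856,350 = 313.47.

File A, by a factor of 313.47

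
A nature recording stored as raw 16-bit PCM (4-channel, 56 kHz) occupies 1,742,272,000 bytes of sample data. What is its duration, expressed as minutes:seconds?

64:49

Byte rate = 56,000 × 2 × 4 = 448,000 bytes/s.
Duration = 1,742,272,000 / 448,000 = 3,889 s.
3,889 s = 64:49.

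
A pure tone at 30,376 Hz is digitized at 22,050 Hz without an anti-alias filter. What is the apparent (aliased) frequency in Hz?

8,326 Hz

Nyquist = 22,050/2 = 11,025 Hz; 30,376 Hz exceeds it.
Alias = |30,376 − 1×22,050| = |30,376 − 22,050| = 8,326 Hz.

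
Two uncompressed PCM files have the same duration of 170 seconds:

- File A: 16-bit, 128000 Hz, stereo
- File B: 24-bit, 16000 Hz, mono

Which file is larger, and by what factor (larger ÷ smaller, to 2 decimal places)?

File A, by a factor of 10.67

File A: 128,000 × 2 × 2 = 512,000 bytes/s.
File B: 16,000 × 3 × 1 = 48,000 bytes/s.
File A is larger; ratio = 87,040,000 / 8,160,000 = 10.67.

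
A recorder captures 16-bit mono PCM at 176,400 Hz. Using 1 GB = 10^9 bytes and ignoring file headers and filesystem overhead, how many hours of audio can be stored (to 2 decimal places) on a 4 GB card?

3.15 hours

Uncompressed byte rate = 176,400 × 2 × 1 = 352,800 bytes/s.
Capacity = 4 × 1,000,000,000 = 4,000,000,000 bytes.
4,000,000,000 / 352,800 ≈ 11337.87 s → 3.15 hours.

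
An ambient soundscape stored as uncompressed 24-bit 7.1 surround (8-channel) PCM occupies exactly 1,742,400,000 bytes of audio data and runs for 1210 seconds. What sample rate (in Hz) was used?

Bytes = sample_rate × seconds × bytes_per_sample × channels.
sample_rate = 1,742,400,000 / (1,210 × 3 × 8) = 1,742,400,000 / 29,040 = 60,000 Hz.

60,000 Hz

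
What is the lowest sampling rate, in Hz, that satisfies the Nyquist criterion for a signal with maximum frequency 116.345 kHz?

Minimum sample rate = 2 × 116,345 Hz = 232,690 Hz.

232,690 Hz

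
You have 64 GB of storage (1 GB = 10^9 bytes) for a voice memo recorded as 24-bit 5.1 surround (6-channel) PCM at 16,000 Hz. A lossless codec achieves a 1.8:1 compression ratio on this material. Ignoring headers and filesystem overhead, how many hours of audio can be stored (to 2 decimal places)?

111.11 hours

Uncompressed byte rate = 16,000 × 3 × 6 = 288,000 bytes/s.
After 1.8:1 compression, effective rate ≈ 160000 bytes/s.
Capacity = 64 × 1,000,000,000 = 64,000,000,000 bytes.
64,000,000,000 / effective rate ≈ 400000 s → 111.11 hours.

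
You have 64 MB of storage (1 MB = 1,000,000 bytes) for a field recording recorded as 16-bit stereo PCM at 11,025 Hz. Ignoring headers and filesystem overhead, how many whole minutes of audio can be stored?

Uncompressed byte rate = 11,025 × 2 × 2 = 44,100 bytes/s.
Capacity = 64 × 1,000,000 = 64,000,000 bytes.
64,000,000 / 44,100 ≈ 1451.25 s → 24 minutes.

24 minutes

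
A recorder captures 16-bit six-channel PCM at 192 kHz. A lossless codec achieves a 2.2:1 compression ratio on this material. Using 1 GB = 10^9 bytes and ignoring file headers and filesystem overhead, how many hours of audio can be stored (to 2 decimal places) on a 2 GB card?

Uncompressed byte rate = 192,000 × 2 × 6 = 2,304,000 bytes/s.
After 2.2:1 compression, effective rate ≈ 1047272.73 bytes/s.
Capacity = 2 × 1,000,000,000 = 2,000,000,000 bytes.
2,000,000,000 / effective rate ≈ 1909.72 s → 0.53 hours.

0.53 hours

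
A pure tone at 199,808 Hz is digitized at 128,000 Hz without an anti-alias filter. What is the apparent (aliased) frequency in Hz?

Nyquist = 128,000/2 = 64,000 Hz; 199,808 Hz exceeds it.
Alias = |199,808 − 2×128,000| = |199,808 − 256,000| = 56,192 Hz.

56,192 Hz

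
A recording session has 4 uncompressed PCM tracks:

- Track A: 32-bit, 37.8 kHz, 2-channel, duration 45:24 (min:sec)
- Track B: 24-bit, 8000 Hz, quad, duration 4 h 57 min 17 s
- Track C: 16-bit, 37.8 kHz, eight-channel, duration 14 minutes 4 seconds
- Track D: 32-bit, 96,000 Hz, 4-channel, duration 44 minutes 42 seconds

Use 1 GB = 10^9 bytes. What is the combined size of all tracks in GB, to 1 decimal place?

Track A: 45:24 (min:sec) = 2,724 s; 37,800 × 2,724 × 4 × 2 = 823,737,600 bytes.
Track B: 4 h 57 min 17 s = 17,837 s; 8,000 × 17,837 × 3 × 4 = 1,712,352,000 bytes.
Track C: 14 minutes 4 seconds = 844 s; 37,800 × 844 × 2 × 8 = 510,451,200 bytes.
Track D: 44 minutes 42 seconds = 2,682 s; 96,000 × 2,682 × 4 × 4 = 4,119,552,000 bytes.
Total = 7,166,092,800 bytes = 7.2 GB.

7.2 GB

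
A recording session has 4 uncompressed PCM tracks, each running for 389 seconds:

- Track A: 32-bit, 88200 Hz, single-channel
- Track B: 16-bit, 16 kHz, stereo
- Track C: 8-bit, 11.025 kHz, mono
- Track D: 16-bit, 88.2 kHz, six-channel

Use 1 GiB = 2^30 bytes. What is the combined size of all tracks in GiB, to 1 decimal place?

Track A: 88,200 × 389 × 4 × 1 = 137,239,200 bytes.
Track B: 16,000 × 389 × 2 × 2 = 24,896,000 bytes.
Track C: 11,025 × 389 × 1 × 1 = 4,288,725 bytes.
Track D: 88,200 × 389 × 2 × 6 = 411,717,600 bytes.
Total = 578,141,525 bytes = 0.5 GiB.

0.5 GiB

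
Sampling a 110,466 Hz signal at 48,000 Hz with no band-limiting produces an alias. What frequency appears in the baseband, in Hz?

14,466 Hz

Nyquist = 48,000/2 = 24,000 Hz; 110,466 Hz exceeds it.
Alias = |110,466 − 2×48,000| = |110,466 − 96,000| = 14,466 Hz.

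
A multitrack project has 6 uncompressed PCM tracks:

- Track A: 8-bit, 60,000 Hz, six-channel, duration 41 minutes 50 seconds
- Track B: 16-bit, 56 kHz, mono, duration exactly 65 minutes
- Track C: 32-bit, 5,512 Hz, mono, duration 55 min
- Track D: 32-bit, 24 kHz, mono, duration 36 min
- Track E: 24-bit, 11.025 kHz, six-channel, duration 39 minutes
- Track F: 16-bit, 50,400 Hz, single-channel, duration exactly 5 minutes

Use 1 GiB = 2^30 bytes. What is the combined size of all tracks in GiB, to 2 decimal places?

Track A: 41 minutes 50 seconds = 2,510 s; 60,000 × 2,510 × 1 × 6 = 903,600,000 bytes.
Track B: exactly 65 minutes = 3,900 s; 56,000 × 3,900 × 2 × 1 = 436,800,000 bytes.
Track C: 55 min = 3,300 s; 5,512 × 3,300 × 4 × 1 = 72,758,400 bytes.
Track D: 36 min = 2,160 s; 24,000 × 2,160 × 4 × 1 = 207,360,000 bytes.
Track E: 39 minutes = 2,340 s; 11,025 × 2,340 × 3 × 6 = 464,373,000 bytes.
Track F: exactly 5 minutes = 300 s; 50,400 × 300 × 2 × 1 = 30,240,000 bytes.
Total = 2,115,131,400 bytes = 1.97 GiB.

1.97 GiB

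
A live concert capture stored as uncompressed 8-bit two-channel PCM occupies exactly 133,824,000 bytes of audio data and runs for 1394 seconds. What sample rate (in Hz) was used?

48,000 Hz

Bytes = sample_rate × seconds × bytes_per_sample × channels.
sample_rate = 133,824,000 / (1,394 × 1 × 2) = 133,824,000 / 2,788 = 48,000 Hz.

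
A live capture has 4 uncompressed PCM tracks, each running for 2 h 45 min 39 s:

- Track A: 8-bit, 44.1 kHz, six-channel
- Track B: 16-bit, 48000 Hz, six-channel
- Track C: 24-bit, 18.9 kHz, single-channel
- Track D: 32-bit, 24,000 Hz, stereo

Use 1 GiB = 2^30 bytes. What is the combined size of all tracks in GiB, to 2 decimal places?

2 h 45 min 39 s = 9,939 s.
Track A: 44,100 × 9,939 × 1 × 6 = 2,629,859,400 bytes.
Track B: 48,000 × 9,939 × 2 × 6 = 5,724,864,000 bytes.
Track C: 18,900 × 9,939 × 3 × 1 = 563,541,300 bytes.
Track D: 24,000 × 9,939 × 4 × 2 = 1,908,288,000 bytes.
Total = 10,826,552,700 bytes = 10.08 GiB.

10.08 GiB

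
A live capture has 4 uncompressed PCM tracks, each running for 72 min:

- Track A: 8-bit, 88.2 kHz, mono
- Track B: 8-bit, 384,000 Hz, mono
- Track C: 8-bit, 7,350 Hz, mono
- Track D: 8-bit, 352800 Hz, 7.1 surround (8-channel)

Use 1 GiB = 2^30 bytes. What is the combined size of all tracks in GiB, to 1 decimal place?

72 min = 4,320 s.
Track A: 88,200 × 4,320 × 1 × 1 = 381,024,000 bytes.
Track B: 384,000 × 4,320 × 1 × 1 = 1,658,880,000 bytes.
Track C: 7,350 × 4,320 × 1 × 1 = 31,752,000 bytes.
Track D: 352,800 × 4,320 × 1 × 8 = 12,192,768,000 bytes.
Total = 14,264,424,000 bytes = 13.3 GiB.

13.3 GiB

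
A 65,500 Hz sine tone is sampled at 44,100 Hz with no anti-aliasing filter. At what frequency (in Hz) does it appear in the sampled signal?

Nyquist = 44,100/2 = 22,050 Hz; 65,500 Hz exceeds it.
Alias = |65,500 − 1×44,100| = |65,500 − 44,100| = 21,400 Hz.

21,400 Hz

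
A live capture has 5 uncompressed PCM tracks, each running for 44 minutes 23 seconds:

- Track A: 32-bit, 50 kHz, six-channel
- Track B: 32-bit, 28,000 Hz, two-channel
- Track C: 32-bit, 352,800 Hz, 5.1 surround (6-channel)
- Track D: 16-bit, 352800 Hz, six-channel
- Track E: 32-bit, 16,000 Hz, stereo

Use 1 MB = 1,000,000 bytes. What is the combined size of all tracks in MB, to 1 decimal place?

37955.2 MB

44 minutes 23 seconds = 2,663 s.
Track A: 50,000 × 2,663 × 4 × 6 = 3,195,600,000 bytes.
Track B: 28,000 × 2,663 × 4 × 2 = 596,512,000 bytes.
Track C: 352,800 × 2,663 × 4 × 6 = 22,548,153,600 bytes.
Track D: 352,800 × 2,663 × 2 × 6 = 11,274,076,800 bytes.
Track E: 16,000 × 2,663 × 4 × 2 = 340,864,000 bytes.
Total = 37,955,206,400 bytes = 37955.2 MB.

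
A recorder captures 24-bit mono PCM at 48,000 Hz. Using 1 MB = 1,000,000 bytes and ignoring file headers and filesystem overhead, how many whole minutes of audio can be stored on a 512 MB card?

Uncompressed byte rate = 48,000 × 3 × 1 = 144,000 bytes/s.
Capacity = 512 × 1,000,000 = 512,000,000 bytes.
512,000,000 / 144,000 ≈ 3555.56 s → 59 minutes.

59 minutes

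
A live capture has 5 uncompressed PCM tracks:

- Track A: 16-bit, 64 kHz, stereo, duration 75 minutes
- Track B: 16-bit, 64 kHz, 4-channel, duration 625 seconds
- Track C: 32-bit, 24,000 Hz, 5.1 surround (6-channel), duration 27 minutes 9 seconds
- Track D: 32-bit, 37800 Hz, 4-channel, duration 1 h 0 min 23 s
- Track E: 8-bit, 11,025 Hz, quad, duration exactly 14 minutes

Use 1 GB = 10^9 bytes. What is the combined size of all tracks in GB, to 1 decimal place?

Track A: 75 minutes = 4,500 s; 64,000 × 4,500 × 2 × 2 = 1,152,000,000 bytes.
Track B: 64,000 × 625 × 2 × 4 = 320,000,000 bytes.
Track C: 27 minutes 9 seconds = 1,629 s; 24,000 × 1,629 × 4 × 6 = 938,304,000 bytes.
Track D: 1 h 0 min 23 s = 3,623 s; 37,800 × 3,623 × 4 × 4 = 2,191,190,400 bytes.
Track E: exactly 14 minutes = 840 s; 11,025 × 840 × 1 × 4 = 37,044,000 bytes.
Total = 4,638,538,400 bytes = 4.6 GB.

4.6 GB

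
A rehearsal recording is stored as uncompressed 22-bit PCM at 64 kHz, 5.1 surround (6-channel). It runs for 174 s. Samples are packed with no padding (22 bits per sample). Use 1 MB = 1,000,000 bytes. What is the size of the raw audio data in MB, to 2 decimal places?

183.74 MB

Bits = 64,000 × 174 × 22 × 6 = 1,469,952,000 bits = 183,744,000 bytes.
183,744,000 / 1,000,000 = 183.74 MB.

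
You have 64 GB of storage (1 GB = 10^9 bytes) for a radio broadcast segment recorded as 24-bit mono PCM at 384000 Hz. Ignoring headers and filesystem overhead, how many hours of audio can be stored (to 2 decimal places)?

Uncompressed byte rate = 384,000 × 3 × 1 = 1,152,000 bytes/s.
Capacity = 64 × 1,000,000,000 = 64,000,000,000 bytes.
64,000,000,000 / 1,152,000 ≈ 55555.56 s → 15.43 hours.

15.43 hours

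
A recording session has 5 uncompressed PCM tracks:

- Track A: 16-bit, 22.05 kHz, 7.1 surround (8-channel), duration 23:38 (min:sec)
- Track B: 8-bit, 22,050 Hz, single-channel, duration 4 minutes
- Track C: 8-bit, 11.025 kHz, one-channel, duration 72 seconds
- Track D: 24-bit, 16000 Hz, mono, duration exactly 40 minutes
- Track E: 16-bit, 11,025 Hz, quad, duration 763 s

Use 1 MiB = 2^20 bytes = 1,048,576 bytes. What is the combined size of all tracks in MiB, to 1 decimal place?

Track A: 23:38 (min:sec) = 1,418 s; 22,050 × 1,418 × 2 × 8 = 500,270,400 bytes.
Track B: 4 minutes = 240 s; 22,050 × 240 × 1 × 1 = 5,292,000 bytes.
Track C: 11,025 × 72 × 1 × 1 = 793,800 bytes.
Track D: exactly 40 minutes = 2,400 s; 16,000 × 2,400 × 3 × 1 = 115,200,000 bytes.
Track E: 11,025 × 763 × 2 × 4 = 67,296,600 bytes.
Total = 688,852,800 bytes = 656.9 MiB.

656.9 MiB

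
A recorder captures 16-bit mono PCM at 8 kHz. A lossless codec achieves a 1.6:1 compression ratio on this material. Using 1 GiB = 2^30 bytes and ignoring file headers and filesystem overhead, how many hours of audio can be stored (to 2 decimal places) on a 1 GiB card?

Uncompressed byte rate = 8,000 × 2 × 1 = 16,000 bytes/s.
After 1.6:1 compression, effective rate ≈ 10000 bytes/s.
Capacity = 1 × 1,073,741,824 = 1,073,741,824 bytes.
1,073,741,824 / effective rate ≈ 107374.18 s → 29.83 hours.

29.83 hours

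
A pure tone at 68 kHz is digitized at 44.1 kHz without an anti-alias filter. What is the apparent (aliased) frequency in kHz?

Nyquist = 44,100/2 = 22,050 Hz; 68,000 Hz exceeds it.
Alias = |68,000 − 2×44,100| = |68,000 − 88,200| = 20,200 Hz = 20.2 kHz.

20.2 kHz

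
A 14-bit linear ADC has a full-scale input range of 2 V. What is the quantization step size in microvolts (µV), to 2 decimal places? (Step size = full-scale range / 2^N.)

122.07 µV

2 V / 2^14 = 2 / 16,384 V = 122.07 µV.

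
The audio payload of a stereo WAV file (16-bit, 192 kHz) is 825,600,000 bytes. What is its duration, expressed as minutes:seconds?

17:55

Byte rate = 192,000 × 2 × 2 = 768,000 bytes/s.
Duration = 825,600,000 / 768,000 = 1,075 s.
1,075 s = 17:55.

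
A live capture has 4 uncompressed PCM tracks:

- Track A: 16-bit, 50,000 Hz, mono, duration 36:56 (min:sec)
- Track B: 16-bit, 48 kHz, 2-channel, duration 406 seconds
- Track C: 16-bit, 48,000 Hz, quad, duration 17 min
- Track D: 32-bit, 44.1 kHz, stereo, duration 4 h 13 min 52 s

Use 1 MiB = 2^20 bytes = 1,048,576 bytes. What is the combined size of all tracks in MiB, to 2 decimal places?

Track A: 36:56 (min:sec) = 2,216 s; 50,000 × 2,216 × 2 × 1 = 221,600,000 bytes.
Track B: 48,000 × 406 × 2 × 2 = 77,952,000 bytes.
Track C: 17 min = 1,020 s; 48,000 × 1,020 × 2 × 4 = 391,680,000 bytes.
Track D: 4 h 13 min 52 s = 15,232 s; 44,100 × 15,232 × 4 × 2 = 5,373,849,600 bytes.
Total = 6,065,081,600 bytes = 5784.11 MiB.

5784.11 MiB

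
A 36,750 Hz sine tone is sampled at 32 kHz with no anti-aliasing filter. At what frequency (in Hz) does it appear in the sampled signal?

Nyquist = 32,000/2 = 16,000 Hz; 36,750 Hz exceeds it.
Alias = |36,750 − 1×32,000| = |36,750 − 32,000| = 4,750 Hz.

4,750 Hz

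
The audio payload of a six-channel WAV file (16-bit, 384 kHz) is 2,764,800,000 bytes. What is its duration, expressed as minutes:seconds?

Byte rate = 384,000 × 2 × 6 = 4,608,000 bytes/s.
Duration = 2,764,800,000 / 4,608,000 = 600 s.
600 s = 10:00.

10:00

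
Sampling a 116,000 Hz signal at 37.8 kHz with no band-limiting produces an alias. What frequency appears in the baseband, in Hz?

Nyquist = 37,800/2 = 18,900 Hz; 116,000 Hz exceeds it.
Alias = |116,000 − 3×37,800| = |116,000 − 113,400| = 2,600 Hz.

2,600 Hz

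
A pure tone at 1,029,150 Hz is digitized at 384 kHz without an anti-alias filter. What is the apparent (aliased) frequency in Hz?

Nyquist = 384,000/2 = 192,000 Hz; 1,029,150 Hz exceeds it.
Alias = |1,029,150 − 3×384,000| = |1,029,150 − 1,152,000| = 122,850 Hz.

122,850 Hz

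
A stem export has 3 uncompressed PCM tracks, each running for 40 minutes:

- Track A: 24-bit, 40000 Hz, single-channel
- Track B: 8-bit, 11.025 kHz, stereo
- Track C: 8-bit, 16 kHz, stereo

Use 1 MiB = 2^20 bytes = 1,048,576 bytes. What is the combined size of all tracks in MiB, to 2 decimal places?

398.37 MiB

40 minutes = 2,400 s.
Track A: 40,000 × 2,400 × 3 × 1 = 288,000,000 bytes.
Track B: 11,025 × 2,400 × 1 × 2 = 52,920,000 bytes.
Track C: 16,000 × 2,400 × 1 × 2 = 76,800,000 bytes.
Total = 417,720,000 bytes = 398.37 MiB.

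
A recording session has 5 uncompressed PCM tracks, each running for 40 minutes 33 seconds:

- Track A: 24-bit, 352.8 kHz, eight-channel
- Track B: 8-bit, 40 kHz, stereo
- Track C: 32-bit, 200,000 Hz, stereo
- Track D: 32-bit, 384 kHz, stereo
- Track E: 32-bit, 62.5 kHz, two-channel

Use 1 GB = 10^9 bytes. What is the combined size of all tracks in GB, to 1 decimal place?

40 minutes 33 seconds = 2,433 s.
Track A: 352,800 × 2,433 × 3 × 8 = 20,600,697,600 bytes.
Track B: 40,000 × 2,433 × 1 × 2 = 194,640,000 bytes.
Track C: 200,000 × 2,433 × 4 × 2 = 3,892,800,000 bytes.
Track D: 384,000 × 2,433 × 4 × 2 = 7,474,176,000 bytes.
Track E: 62,500 × 2,433 × 4 × 2 = 1,216,500,000 bytes.
Total = 33,378,813,600 bytes = 33.4 GB.

33.4 GB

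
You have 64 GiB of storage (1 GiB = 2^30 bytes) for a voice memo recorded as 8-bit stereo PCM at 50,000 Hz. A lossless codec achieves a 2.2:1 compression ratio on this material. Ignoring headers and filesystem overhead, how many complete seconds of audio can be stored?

Uncompressed byte rate = 50,000 × 1 × 2 = 100,000 bytes/s.
After 2.2:1 compression, effective rate ≈ 45454.55 bytes/s.
Capacity = 64 × 1,073,741,824 = 68,719,476,736 bytes.
68,719,476,736 / effective rate ≈ 1511828.49 s → 1,511,828 seconds.

1,511,828 seconds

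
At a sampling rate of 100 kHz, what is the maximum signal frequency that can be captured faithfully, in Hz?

50,000 Hz

Nyquist frequency = sample rate / 2 = 100,000 / 2 = 50,000 Hz.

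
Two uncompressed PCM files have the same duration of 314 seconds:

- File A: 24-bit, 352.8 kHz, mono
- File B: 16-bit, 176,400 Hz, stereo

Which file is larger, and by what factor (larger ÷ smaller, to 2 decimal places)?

File A, by a factor of 1.50

File A: 352,800 × 3 × 1 = 1,058,400 bytes/s.
File B: 176,400 × 2 × 2 = 705,600 bytes/s.
File A is larger; ratio = 332,337,600 / 221,558,400 = 1.50.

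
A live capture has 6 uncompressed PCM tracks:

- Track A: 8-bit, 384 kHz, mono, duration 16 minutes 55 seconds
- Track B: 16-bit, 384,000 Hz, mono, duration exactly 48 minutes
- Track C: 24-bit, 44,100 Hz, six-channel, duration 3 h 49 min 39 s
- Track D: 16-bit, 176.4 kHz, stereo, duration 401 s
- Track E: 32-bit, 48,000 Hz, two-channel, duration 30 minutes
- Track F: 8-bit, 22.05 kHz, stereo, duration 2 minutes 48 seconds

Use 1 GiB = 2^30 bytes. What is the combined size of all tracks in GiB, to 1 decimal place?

Track A: 16 minutes 55 seconds = 1,015 s; 384,000 × 1,015 × 1 × 1 = 389,760,000 bytes.
Track B: exactly 48 minutes = 2,880 s; 384,000 × 2,880 × 2 × 1 = 2,211,840,000 bytes.
Track C: 3 h 49 min 39 s = 13,779 s; 44,100 × 13,779 × 3 × 6 = 10,937,770,200 bytes.
Track D: 176,400 × 401 × 2 × 2 = 282,945,600 bytes.
Track E: 30 minutes = 1,800 s; 48,000 × 1,800 × 4 × 2 = 691,200,000 bytes.
Track F: 2 minutes 48 seconds = 168 s; 22,050 × 168 × 1 × 2 = 7,408,800 bytes.
Total = 14,520,924,600 bytes = 13.5 GiB.

13.5 GiB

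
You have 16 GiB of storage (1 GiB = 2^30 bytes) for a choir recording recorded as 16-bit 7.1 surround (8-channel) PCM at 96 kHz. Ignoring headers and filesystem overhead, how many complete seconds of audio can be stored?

11,184 seconds

Uncompressed byte rate = 96,000 × 2 × 8 = 1,536,000 bytes/s.
Capacity = 16 × 1,073,741,824 = 17,179,869,184 bytes.
17,179,869,184 / 1,536,000 ≈ 11184.81 s → 11,184 seconds.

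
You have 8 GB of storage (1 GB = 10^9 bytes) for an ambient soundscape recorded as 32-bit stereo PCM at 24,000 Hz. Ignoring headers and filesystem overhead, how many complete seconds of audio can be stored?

41,666 seconds

Uncompressed byte rate = 24,000 × 4 × 2 = 192,000 bytes/s.
Capacity = 8 × 1,000,000,000 = 8,000,000,000 bytes.
8,000,000,000 / 192,000 ≈ 41666.67 s → 41,666 seconds.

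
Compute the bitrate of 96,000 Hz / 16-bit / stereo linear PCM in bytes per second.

384,000 bytes/s

Bit rate = 96,000 × 16 × 2 = 3,072,000 bits/s.
3,072,000 / 8 = 384,000 bytes/s.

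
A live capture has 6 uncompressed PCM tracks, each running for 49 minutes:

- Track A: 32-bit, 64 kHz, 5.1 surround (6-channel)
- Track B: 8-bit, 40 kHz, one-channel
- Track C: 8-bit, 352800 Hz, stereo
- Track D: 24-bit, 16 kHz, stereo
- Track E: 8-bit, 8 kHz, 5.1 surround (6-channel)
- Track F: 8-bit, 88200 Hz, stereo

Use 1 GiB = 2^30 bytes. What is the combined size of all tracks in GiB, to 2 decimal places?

49 minutes = 2,940 s.
Track A: 64,000 × 2,940 × 4 × 6 = 4,515,840,000 bytes.
Track B: 40,000 × 2,940 × 1 × 1 = 117,600,000 bytes.
Track C: 352,800 × 2,940 × 1 × 2 = 2,074,464,000 bytes.
Track D: 16,000 × 2,940 × 3 × 2 = 282,240,000 bytes.
Track E: 8,000 × 2,940 × 1 × 6 = 141,120,000 bytes.
Track F: 88,200 × 2,940 × 1 × 2 = 518,616,000 bytes.
Total = 7,649,880,000 bytes = 7.12 GiB.

7.12 GiB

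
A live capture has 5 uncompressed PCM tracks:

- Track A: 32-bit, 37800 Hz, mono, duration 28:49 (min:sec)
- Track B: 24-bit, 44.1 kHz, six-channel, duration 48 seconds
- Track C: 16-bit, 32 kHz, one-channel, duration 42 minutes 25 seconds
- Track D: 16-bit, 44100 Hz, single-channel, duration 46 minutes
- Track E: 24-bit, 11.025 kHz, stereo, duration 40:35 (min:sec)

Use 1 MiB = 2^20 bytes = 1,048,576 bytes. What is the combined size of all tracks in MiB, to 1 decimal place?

Track A: 28:49 (min:sec) = 1,729 s; 37,800 × 1,729 × 4 × 1 = 261,424,800 bytes.
Track B: 44,100 × 48 × 3 × 6 = 38,102,400 bytes.
Track C: 42 minutes 25 seconds = 2,545 s; 32,000 × 2,545 × 2 × 1 = 162,880,000 bytes.
Track D: 46 minutes = 2,760 s; 44,100 × 2,760 × 2 × 1 = 243,432,000 bytes.
Track E: 40:35 (min:sec) = 2,435 s; 11,025 × 2,435 × 3 × 2 = 161,075,250 bytes.
Total = 866,914,450 bytes = 826.8 MiB.

826.8 MiB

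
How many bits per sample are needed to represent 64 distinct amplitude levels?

log2(64) = 6.

6 bits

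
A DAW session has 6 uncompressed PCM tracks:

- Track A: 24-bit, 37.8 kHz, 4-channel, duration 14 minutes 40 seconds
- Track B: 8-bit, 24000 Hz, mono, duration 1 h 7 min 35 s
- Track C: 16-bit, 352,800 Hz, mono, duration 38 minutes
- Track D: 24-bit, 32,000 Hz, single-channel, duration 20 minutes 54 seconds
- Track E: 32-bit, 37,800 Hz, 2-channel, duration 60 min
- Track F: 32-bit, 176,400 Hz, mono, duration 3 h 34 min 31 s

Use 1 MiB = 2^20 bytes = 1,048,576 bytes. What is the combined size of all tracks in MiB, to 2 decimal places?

Track A: 14 minutes 40 seconds = 880 s; 37,800 × 880 × 3 × 4 = 399,168,000 bytes.
Track B: 1 h 7 min 35 s = 4,055 s; 24,000 × 4,055 × 1 × 1 = 97,320,000 bytes.
Track C: 38 minutes = 2,280 s; 352,800 × 2,280 × 2 × 1 = 1,608,768,000 bytes.
Track D: 20 minutes 54 seconds = 1,254 s; 32,000 × 1,254 × 3 × 1 = 120,384,000 bytes.
Track E: 60 min = 3,600 s; 37,800 × 3,600 × 4 × 2 = 1,088,640,000 bytes.
Track F: 3 h 34 min 31 s = 12,871 s; 176,400 × 12,871 × 4 × 1 = 9,081,777,600 bytes.
Total = 12,396,057,600 bytes = 11821.80 MiB.

11821.80 MiB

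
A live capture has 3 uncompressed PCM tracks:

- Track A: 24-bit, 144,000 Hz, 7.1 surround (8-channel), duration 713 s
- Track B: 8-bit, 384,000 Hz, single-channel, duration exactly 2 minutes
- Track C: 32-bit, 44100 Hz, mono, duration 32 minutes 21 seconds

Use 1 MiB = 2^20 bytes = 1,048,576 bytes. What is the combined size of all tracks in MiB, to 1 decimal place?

2720.5 MiB

Track A: 144,000 × 713 × 3 × 8 = 2,464,128,000 bytes.
Track B: exactly 2 minutes = 120 s; 384,000 × 120 × 1 × 1 = 46,080,000 bytes.
Track C: 32 minutes 21 seconds = 1,941 s; 44,100 × 1,941 × 4 × 1 = 342,392,400 bytes.
Total = 2,852,600,400 bytes = 2720.5 MiB.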